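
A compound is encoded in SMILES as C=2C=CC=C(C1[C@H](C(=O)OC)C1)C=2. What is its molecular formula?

Heavy atoms from the SMILES: 11 C, 2 O.
Implicit hydrogens by atom environment:
  5 × C (aromatic): 1 H each → 5
  2 × C: 1 H each → 2
  2 × O: no H
  1 × C: 3 H
  1 × C: 2 H
  1 × C (aromatic): no H
  1 × C: no H
  Total hydrogens = 12.
Molecular formula: C11H12O2

C11H12O2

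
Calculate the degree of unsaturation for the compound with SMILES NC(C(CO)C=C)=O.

Molecular formula from the SMILES: C5H9NO2.
DoU = (2C + 2 + N − H − X)/2 = (2·5 + 2 + 1 − 9 − 0)/2 = 4/2 = 2.
(Structurally: 0 ring(s) + 2 π bond(s) = 2.)

2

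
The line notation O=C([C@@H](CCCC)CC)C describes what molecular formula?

C9H18O

Heavy atoms from the SMILES: 9 C, 1 O.
Implicit hydrogens by atom environment:
  4 × C: 2 H each → 8
  3 × C: 3 H each → 9
  1 × C: 1 H
  1 × C: no H
  1 × O: no H
  Total hydrogens = 18.
Molecular formula: C9H18O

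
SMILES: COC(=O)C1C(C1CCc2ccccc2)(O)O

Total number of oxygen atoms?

The symbol for oxygen appears 4 times in the SMILES.

4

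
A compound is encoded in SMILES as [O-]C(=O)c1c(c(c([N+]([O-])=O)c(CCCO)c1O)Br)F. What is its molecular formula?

C10H8BrFNO6-

Heavy atoms from the SMILES: 1 Br, 10 C, 1 F, 1 N, 6 O.
Implicit hydrogens by atom environment:
  6 × C (aromatic): no H
  3 × C: 2 H each → 6
  2 × O: 1 H each → 2
  2 × O: no H
  2 × O (charge -1): no H
  1 × Br: no H
  1 × C: no H
  1 × F: no H
  1 × N (charge +1): no H
  Total hydrogens = 8.
Net charge -1.
Molecular formula: C10H8BrFNO6-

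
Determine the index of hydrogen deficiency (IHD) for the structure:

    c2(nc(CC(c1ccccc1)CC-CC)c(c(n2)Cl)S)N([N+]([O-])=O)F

Molecular formula from the SMILES: C16H18ClFN4O2S.
DoU = (2C + 2 + N − H − X)/2 = (2·16 + 2 + 4 − 18 − 2)/2 = 18/2 = 9.
(Structurally: 2 ring(s) + 7 π bond(s) = 9.)

9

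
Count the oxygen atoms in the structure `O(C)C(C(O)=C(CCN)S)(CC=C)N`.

The symbol for oxygen appears 2 times in the SMILES.

2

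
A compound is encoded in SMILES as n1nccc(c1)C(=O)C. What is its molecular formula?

C6H6N2O

Heavy atoms from the SMILES: 6 C, 2 N, 1 O.
Implicit hydrogens by atom environment:
  3 × C (aromatic): 1 H each → 3
  2 × N (aromatic): no H
  1 × C: 3 H
  1 × C (aromatic): no H
  1 × C: no H
  1 × O: no H
  Total hydrogens = 6.
Molecular formula: C6H6N2O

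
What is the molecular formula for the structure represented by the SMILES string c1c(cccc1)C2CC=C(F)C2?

C11H11F

Heavy atoms from the SMILES: 11 C, 1 F.
Implicit hydrogens by atom environment:
  5 × C (aromatic): 1 H each → 5
  2 × C: 2 H each → 4
  2 × C: 1 H each → 2
  1 × C: no H
  1 × C (aromatic): no H
  1 × F: no H
  Total hydrogens = 11.
Molecular formula: C11H11F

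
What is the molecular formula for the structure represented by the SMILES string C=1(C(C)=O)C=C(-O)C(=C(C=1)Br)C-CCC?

C12H15BrO2

Heavy atoms from the SMILES: 1 Br, 12 C, 2 O.
Implicit hydrogens by atom environment:
  4 × C (aromatic): no H
  3 × C: 2 H each → 6
  2 × C: 3 H each → 6
  2 × C (aromatic): 1 H each → 2
  1 × Br: no H
  1 × C: no H
  1 × O: 1 H
  1 × O: no H
  Total hydrogens = 15.
Molecular formula: C12H15BrO2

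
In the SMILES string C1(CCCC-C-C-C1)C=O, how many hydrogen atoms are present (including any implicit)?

16

Hydrogens are implicit in SMILES; fill each atom to its normal valence:
  7 × C: 2 H each → 14
  2 × C: 1 H each → 2
  1 × O: no H
  Total hydrogens = 16.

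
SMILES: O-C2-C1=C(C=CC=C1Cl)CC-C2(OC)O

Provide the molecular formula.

C11H13ClO3

Heavy atoms from the SMILES: 11 C, 1 Cl, 3 O.
Implicit hydrogens by atom environment:
  3 × C (aromatic): 1 H each → 3
  3 × C (aromatic): no H
  2 × C: 2 H each → 4
  2 × O: 1 H each → 2
  1 × C: 3 H
  1 × C: 1 H
  1 × C: no H
  1 × Cl: no H
  1 × O: no H
  Total hydrogens = 13.
Molecular formula: C11H13ClO3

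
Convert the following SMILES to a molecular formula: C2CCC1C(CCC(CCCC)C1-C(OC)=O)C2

Heavy atoms from the SMILES: 16 C, 2 O.
Implicit hydrogens by atom environment:
  9 × C: 2 H each → 18
  4 × C: 1 H each → 4
  2 × C: 3 H each → 6
  2 × O: no H
  1 × C: no H
  Total hydrogens = 28.
Molecular formula: C16H28O2

C16H28O2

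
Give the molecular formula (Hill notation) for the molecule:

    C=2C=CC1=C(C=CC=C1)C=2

Heavy atoms from the SMILES: 10 C.
Implicit hydrogens by atom environment:
  8 × C (aromatic): 1 H each → 8
  2 × C (aromatic): no H
  Total hydrogens = 8.
Molecular formula: C10H8

C10H8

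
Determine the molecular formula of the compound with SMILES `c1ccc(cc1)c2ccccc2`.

C12H10

Heavy atoms from the SMILES: 12 C.
Implicit hydrogens by atom environment:
  10 × C (aromatic): 1 H each → 10
  2 × C (aromatic): no H
  Total hydrogens = 10.
Molecular formula: C12H10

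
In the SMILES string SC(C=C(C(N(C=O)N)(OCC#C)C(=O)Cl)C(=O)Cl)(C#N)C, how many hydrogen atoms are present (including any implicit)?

11

Hydrogens are implicit in SMILES; fill each atom to its normal valence:
  7 × C: no H
  4 × O: no H
  3 × C: 1 H each → 3
  2 × Cl: no H
  2 × N: no H
  1 × C: 3 H
  1 × C: 2 H
  1 × N: 2 H
  1 × S: 1 H
  Total hydrogens = 11.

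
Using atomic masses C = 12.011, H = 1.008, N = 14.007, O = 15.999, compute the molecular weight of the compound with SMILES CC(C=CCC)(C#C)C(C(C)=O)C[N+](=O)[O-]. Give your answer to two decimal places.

223.27

Molecular formula: C12H17NO3.
M = 12×12.011 + 17×1.008 + 1×14.007 + 3×15.999 = 223.27 g/mol.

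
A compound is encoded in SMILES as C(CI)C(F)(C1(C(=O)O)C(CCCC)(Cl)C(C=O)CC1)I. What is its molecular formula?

Heavy atoms from the SMILES: 14 C, 1 Cl, 1 F, 2 I, 3 O.
Implicit hydrogens by atom environment:
  7 × C: 2 H each → 14
  4 × C: no H
  2 × C: 1 H each → 2
  2 × I: no H
  2 × O: no H
  1 × C: 3 H
  1 × Cl: no H
  1 × F: no H
  1 × O: 1 H
  Total hydrogens = 20.
Molecular formula: C14H20ClFI2O3

C14H20ClFI2O3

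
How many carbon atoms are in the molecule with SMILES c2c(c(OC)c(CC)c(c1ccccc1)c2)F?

The symbol for carbon appears 15 times in the SMILES. Lowercase c denotes aromatic carbon and counts toward C.

15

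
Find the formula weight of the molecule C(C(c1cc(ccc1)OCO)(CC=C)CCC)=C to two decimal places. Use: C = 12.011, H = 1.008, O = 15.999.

Molecular formula: C16H22O2.
M = 16×12.011 + 22×1.008 + 2×15.999 = 246.35 g/mol.

246.35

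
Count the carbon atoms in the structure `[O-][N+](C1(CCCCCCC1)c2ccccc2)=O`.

The symbol for carbon appears 14 times in the SMILES. Lowercase c denotes aromatic carbon and counts toward C.

14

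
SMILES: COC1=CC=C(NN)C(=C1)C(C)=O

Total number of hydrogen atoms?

12

Hydrogens are implicit in SMILES; fill each atom to its normal valence:
  3 × C (aromatic): 1 H each → 3
  3 × C (aromatic): no H
  2 × C: 3 H each → 6
  2 × O: no H
  1 × C: no H
  1 × N: 2 H
  1 × N: 1 H
  Total hydrogens = 12.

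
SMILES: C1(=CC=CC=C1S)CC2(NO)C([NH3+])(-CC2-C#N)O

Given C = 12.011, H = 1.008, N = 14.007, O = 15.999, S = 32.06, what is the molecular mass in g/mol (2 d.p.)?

Molecular formula: C12H16N3O2S+.
M = 12×12.011 + 16×1.008 + 3×14.007 + 2×15.999 + 1×32.06 = 266.34 g/mol.

266.34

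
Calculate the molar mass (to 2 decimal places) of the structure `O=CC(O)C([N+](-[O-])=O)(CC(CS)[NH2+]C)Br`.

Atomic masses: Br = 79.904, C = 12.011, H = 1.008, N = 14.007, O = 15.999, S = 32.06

Molecular formula: C7H14BrN2O4S+.
M = 1×79.904 + 7×12.011 + 14×1.008 + 2×14.007 + 4×15.999 + 1×32.06 = 302.16 g/mol.

302.16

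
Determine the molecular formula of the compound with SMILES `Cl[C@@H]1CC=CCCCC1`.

C8H13Cl

Heavy atoms from the SMILES: 8 C, 1 Cl.
Implicit hydrogens by atom environment:
  5 × C: 2 H each → 10
  3 × C: 1 H each → 3
  1 × Cl: no H
  Total hydrogens = 13.
Molecular formula: C8H13Cl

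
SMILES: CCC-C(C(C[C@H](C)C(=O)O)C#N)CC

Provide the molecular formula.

Heavy atoms from the SMILES: 12 C, 1 N, 2 O.
Implicit hydrogens by atom environment:
  4 × C: 2 H each → 8
  3 × C: 3 H each → 9
  3 × C: 1 H each → 3
  2 × C: no H
  1 × N: no H
  1 × O: 1 H
  1 × O: no H
  Total hydrogens = 21.
Molecular formula: C12H21NO2

C12H21NO2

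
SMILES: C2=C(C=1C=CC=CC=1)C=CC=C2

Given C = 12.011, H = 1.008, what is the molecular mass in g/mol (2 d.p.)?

Molecular formula: C12H10.
M = 12×12.011 + 10×1.008 = 154.21 g/mol.

154.21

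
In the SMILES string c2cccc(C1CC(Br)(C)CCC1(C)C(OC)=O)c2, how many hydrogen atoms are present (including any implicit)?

Hydrogens are implicit in SMILES; fill each atom to its normal valence:
  5 × C (aromatic): 1 H each → 5
  3 × C: 3 H each → 9
  3 × C: 2 H each → 6
  3 × C: no H
  2 × O: no H
  1 × Br: no H
  1 × C: 1 H
  1 × C (aromatic): no H
  Total hydrogens = 21.

21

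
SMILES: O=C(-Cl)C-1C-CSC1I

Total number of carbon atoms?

5

The symbol for carbon appears 5 times in the SMILES. (Cl is a single chlorine, not C + l.)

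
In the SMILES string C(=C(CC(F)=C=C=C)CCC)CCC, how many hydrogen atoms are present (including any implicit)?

Hydrogens are implicit in SMILES; fill each atom to its normal valence:
  6 × C: 2 H each → 12
  4 × C: no H
  2 × C: 3 H each → 6
  1 × C: 1 H
  1 × F: no H
  Total hydrogens = 19.

19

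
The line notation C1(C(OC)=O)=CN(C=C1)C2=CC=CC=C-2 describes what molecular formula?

C12H11NO2

Heavy atoms from the SMILES: 12 C, 1 N, 2 O.
Implicit hydrogens by atom environment:
  8 × C (aromatic): 1 H each → 8
  2 × C (aromatic): no H
  2 × O: no H
  1 × C: 3 H
  1 × C: no H
  1 × N (aromatic): no H
  Total hydrogens = 11.
Molecular formula: C12H11NO2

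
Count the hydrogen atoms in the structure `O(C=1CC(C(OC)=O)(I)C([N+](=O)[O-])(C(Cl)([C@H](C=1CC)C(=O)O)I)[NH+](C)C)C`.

22

Hydrogens are implicit in SMILES; fill each atom to its normal valence:
  7 × C: no H
  5 × C: 3 H each → 15
  5 × O: no H
  2 × C: 2 H each → 4
  2 × I: no H
  1 × C: 1 H
  1 × Cl: no H
  1 × N (charge +1): 1 H
  1 × N (charge +1): no H
  1 × O: 1 H
  1 × O (charge -1): no H
  Total hydrogens = 22.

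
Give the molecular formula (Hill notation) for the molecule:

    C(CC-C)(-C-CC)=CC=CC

Heavy atoms from the SMILES: 11 C.
Implicit hydrogens by atom environment:
  4 × C: 2 H each → 8
  3 × C: 3 H each → 9
  3 × C: 1 H each → 3
  1 × C: no H
  Total hydrogens = 20.
Molecular formula: C11H20

C11H20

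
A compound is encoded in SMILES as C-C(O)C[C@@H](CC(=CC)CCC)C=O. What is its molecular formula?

Heavy atoms from the SMILES: 12 C, 2 O.
Implicit hydrogens by atom environment:
  4 × C: 2 H each → 8
  4 × C: 1 H each → 4
  3 × C: 3 H each → 9
  1 × C: no H
  1 × O: 1 H
  1 × O: no H
  Total hydrogens = 22.
Molecular formula: C12H22O2

C12H22O2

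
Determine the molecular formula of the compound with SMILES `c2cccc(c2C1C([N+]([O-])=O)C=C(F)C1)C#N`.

Heavy atoms from the SMILES: 12 C, 1 F, 2 N, 2 O.
Implicit hydrogens by atom environment:
  4 × C (aromatic): 1 H each → 4
  3 × C: 1 H each → 3
  2 × C: no H
  2 × C (aromatic): no H
  1 × C: 2 H
  1 × F: no H
  1 × N (charge +1): no H
  1 × N: no H
  1 × O: no H
  1 × O (charge -1): no H
  Total hydrogens = 9.
Molecular formula: C12H9FN2O2

C12H9FN2O2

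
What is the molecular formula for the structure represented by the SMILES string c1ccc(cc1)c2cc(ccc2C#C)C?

Heavy atoms from the SMILES: 15 C.
Implicit hydrogens by atom environment:
  8 × C (aromatic): 1 H each → 8
  4 × C (aromatic): no H
  1 × C: 3 H
  1 × C: 1 H
  1 × C: no H
  Total hydrogens = 12.
Molecular formula: C15H12

C15H12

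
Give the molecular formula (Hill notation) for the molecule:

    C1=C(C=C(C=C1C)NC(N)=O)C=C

C10H12N2O

Heavy atoms from the SMILES: 10 C, 2 N, 1 O.
Implicit hydrogens by atom environment:
  3 × C (aromatic): 1 H each → 3
  3 × C (aromatic): no H
  1 × C: 3 H
  1 × C: 2 H
  1 × C: 1 H
  1 × C: no H
  1 × N: 2 H
  1 × N: 1 H
  1 × O: no H
  Total hydrogens = 12.
Molecular formula: C10H12N2O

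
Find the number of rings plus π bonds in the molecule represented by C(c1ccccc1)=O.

5

Molecular formula from the SMILES: C7H6O.
DoU = (2C + 2 + N − H − X)/2 = (2·7 + 2 + 0 − 6 − 0)/2 = 10/2 = 5.
(Structurally: 1 ring(s) + 4 π bond(s) = 5.)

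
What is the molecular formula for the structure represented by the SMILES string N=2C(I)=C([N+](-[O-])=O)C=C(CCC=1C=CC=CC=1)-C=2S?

Heavy atoms from the SMILES: 13 C, 1 I, 2 N, 2 O, 1 S.
Implicit hydrogens by atom environment:
  6 × C (aromatic): 1 H each → 6
  5 × C (aromatic): no H
  2 × C: 2 H each → 4
  1 × I: no H
  1 × N (aromatic): no H
  1 × N (charge +1): no H
  1 × O: no H
  1 × O (charge -1): no H
  1 × S: 1 H
  Total hydrogens = 11.
Molecular formula: C13H11IN2O2S

C13H11IN2O2S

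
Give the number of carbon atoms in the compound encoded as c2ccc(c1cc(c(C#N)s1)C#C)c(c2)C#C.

The symbol for carbon appears 15 times in the SMILES. Lowercase c denotes aromatic carbon and counts toward C.

15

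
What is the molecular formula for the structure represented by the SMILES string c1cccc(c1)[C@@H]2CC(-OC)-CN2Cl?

Heavy atoms from the SMILES: 11 C, 1 Cl, 1 N, 1 O.
Implicit hydrogens by atom environment:
  5 × C (aromatic): 1 H each → 5
  2 × C: 2 H each → 4
  2 × C: 1 H each → 2
  1 × C: 3 H
  1 × C (aromatic): no H
  1 × Cl: no H
  1 × N: no H
  1 × O: no H
  Total hydrogens = 14.
Molecular formula: C11H14ClNO

C11H14ClNO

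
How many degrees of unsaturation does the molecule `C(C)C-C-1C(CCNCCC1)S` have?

Molecular formula from the SMILES: C10H21NS.
DoU = (2C + 2 + N − H − X)/2 = (2·10 + 2 + 1 − 21 − 0)/2 = 2/2 = 1.
(Structurally: 1 ring(s) + 0 π bond(s) = 1.)

1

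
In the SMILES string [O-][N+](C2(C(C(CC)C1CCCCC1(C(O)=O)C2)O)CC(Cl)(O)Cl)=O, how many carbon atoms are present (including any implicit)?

The symbol for carbon appears 15 times in the SMILES. (Cl is a single chlorine, not C + l.)

15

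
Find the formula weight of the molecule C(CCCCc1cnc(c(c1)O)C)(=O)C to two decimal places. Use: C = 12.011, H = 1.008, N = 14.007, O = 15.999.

Molecular formula: C12H17NO2.
M = 12×12.011 + 17×1.008 + 1×14.007 + 2×15.999 = 207.27 g/mol.

207.27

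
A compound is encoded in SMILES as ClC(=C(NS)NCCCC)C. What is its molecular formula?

C7H15ClN2S

Heavy atoms from the SMILES: 7 C, 1 Cl, 2 N, 1 S.
Implicit hydrogens by atom environment:
  3 × C: 2 H each → 6
  2 × C: 3 H each → 6
  2 × C: no H
  2 × N: 1 H each → 2
  1 × Cl: no H
  1 × S: 1 H
  Total hydrogens = 15.
Molecular formula: C7H15ClN2S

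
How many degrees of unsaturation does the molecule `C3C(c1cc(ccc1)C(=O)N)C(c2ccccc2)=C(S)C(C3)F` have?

11

Molecular formula from the SMILES: C19H18FNOS.
DoU = (2C + 2 + N − H − X)/2 = (2·19 + 2 + 1 − 18 − 1)/2 = 22/2 = 11.
(Structurally: 3 ring(s) + 8 π bond(s) = 11.)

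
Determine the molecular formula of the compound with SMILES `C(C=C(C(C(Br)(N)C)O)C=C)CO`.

Heavy atoms from the SMILES: 1 Br, 9 C, 1 N, 2 O.
Implicit hydrogens by atom environment:
  3 × C: 2 H each → 6
  3 × C: 1 H each → 3
  2 × C: no H
  2 × O: 1 H each → 2
  1 × Br: no H
  1 × C: 3 H
  1 × N: 2 H
  Total hydrogens = 16.
Molecular formula: C9H16BrNO2

C9H16BrNO2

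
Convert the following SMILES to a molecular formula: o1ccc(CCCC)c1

C8H12O

Heavy atoms from the SMILES: 8 C, 1 O.
Implicit hydrogens by atom environment:
  3 × C: 2 H each → 6
  3 × C (aromatic): 1 H each → 3
  1 × C: 3 H
  1 × C (aromatic): no H
  1 × O (aromatic): no H
  Total hydrogens = 12.
Molecular formula: C8H12O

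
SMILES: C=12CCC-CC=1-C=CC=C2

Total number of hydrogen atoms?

Hydrogens are implicit in SMILES; fill each atom to its normal valence:
  4 × C: 2 H each → 8
  4 × C (aromatic): 1 H each → 4
  2 × C (aromatic): no H
  Total hydrogens = 12.

12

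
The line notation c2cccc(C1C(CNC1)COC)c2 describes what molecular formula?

C12H17NO

Heavy atoms from the SMILES: 12 C, 1 N, 1 O.
Implicit hydrogens by atom environment:
  5 × C (aromatic): 1 H each → 5
  3 × C: 2 H each → 6
  2 × C: 1 H each → 2
  1 × C: 3 H
  1 × C (aromatic): no H
  1 × N: 1 H
  1 × O: no H
  Total hydrogens = 17.
Molecular formula: C12H17NO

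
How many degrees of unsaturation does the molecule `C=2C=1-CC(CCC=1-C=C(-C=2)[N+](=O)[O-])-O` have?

6

Molecular formula from the SMILES: C10H11NO3.
DoU = (2C + 2 + N − H − X)/2 = (2·10 + 2 + 1 − 11 − 0)/2 = 12/2 = 6.
(Structurally: 2 ring(s) + 4 π bond(s) = 6.)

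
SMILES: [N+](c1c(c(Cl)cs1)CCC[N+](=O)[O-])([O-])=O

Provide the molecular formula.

C7H7ClN2O4S

Heavy atoms from the SMILES: 7 C, 1 Cl, 2 N, 4 O, 1 S.
Implicit hydrogens by atom environment:
  3 × C: 2 H each → 6
  3 × C (aromatic): no H
  2 × N (charge +1): no H
  2 × O: no H
  2 × O (charge -1): no H
  1 × C (aromatic): 1 H
  1 × Cl: no H
  1 × S (aromatic): no H
  Total hydrogens = 7.
Molecular formula: C7H7ClN2O4S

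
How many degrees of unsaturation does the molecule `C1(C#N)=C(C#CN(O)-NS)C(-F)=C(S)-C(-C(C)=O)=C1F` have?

Molecular formula from the SMILES: C11H7F2N3O2S2.
DoU = (2C + 2 + N − H − X)/2 = (2·11 + 2 + 3 − 7 − 2)/2 = 18/2 = 9.
(Structurally: 1 ring(s) + 8 π bond(s) = 9.)

9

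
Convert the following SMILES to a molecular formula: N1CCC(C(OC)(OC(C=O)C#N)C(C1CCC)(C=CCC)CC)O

C19H32N2O4

Heavy atoms from the SMILES: 19 C, 2 N, 4 O.
Implicit hydrogens by atom environment:
  6 × C: 2 H each → 12
  6 × C: 1 H each → 6
  4 × C: 3 H each → 12
  3 × C: no H
  3 × O: no H
  1 × N: 1 H
  1 × N: no H
  1 × O: 1 H
  Total hydrogens = 32.
Molecular formula: C19H32N2O4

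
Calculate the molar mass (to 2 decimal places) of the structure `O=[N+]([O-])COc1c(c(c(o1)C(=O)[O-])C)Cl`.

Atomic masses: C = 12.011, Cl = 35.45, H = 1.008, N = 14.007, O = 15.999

Molecular formula: C7H5ClNO6-.
M = 7×12.011 + 1×35.45 + 5×1.008 + 1×14.007 + 6×15.999 = 234.57 g/mol.

234.57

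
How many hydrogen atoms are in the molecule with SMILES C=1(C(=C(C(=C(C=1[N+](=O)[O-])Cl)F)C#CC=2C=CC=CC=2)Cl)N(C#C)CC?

Hydrogens are implicit in SMILES; fill each atom to its normal valence:
  7 × C (aromatic): no H
  5 × C (aromatic): 1 H each → 5
  3 × C: no H
  2 × Cl: no H
  1 × C: 3 H
  1 × C: 2 H
  1 × C: 1 H
  1 × F: no H
  1 × N (charge +1): no H
  1 × N: no H
  1 × O: no H
  1 × O (charge -1): no H
  Total hydrogens = 11.

11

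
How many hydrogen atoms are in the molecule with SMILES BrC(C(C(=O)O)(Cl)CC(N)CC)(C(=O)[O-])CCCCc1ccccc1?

Hydrogens are implicit in SMILES; fill each atom to its normal valence:
  6 × C: 2 H each → 12
  5 × C (aromatic): 1 H each → 5
  4 × C: no H
  2 × O: no H
  1 × Br: no H
  1 × C: 3 H
  1 × C: 1 H
  1 × C (aromatic): no H
  1 × Cl: no H
  1 × N: 2 H
  1 × O: 1 H
  1 × O (charge -1): no H
  Total hydrogens = 24.

24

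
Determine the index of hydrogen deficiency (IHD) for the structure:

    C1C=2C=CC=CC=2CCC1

5

Molecular formula from the SMILES: C10H12.
DoU = (2C + 2 + N − H − X)/2 = (2·10 + 2 + 0 − 12 − 0)/2 = 10/2 = 5.
(Structurally: 2 ring(s) + 3 π bond(s) = 5.)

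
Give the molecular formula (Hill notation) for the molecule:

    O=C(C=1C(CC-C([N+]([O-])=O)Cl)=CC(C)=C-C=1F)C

C12H13ClFNO3

Heavy atoms from the SMILES: 12 C, 1 Cl, 1 F, 1 N, 3 O.
Implicit hydrogens by atom environment:
  4 × C (aromatic): no H
  2 × C: 3 H each → 6
  2 × C: 2 H each → 4
  2 × C (aromatic): 1 H each → 2
  2 × O: no H
  1 × C: 1 H
  1 × C: no H
  1 × Cl: no H
  1 × F: no H
  1 × N (charge +1): no H
  1 × O (charge -1): no H
  Total hydrogens = 13.
Molecular formula: C12H13ClFNO3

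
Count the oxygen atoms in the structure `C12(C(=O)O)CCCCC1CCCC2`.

The symbol for oxygen appears 2 times in the SMILES.

2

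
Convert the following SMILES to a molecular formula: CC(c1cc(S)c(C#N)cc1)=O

Heavy atoms from the SMILES: 9 C, 1 N, 1 O, 1 S.
Implicit hydrogens by atom environment:
  3 × C (aromatic): 1 H each → 3
  3 × C (aromatic): no H
  2 × C: no H
  1 × C: 3 H
  1 × N: no H
  1 × O: no H
  1 × S: 1 H
  Total hydrogens = 7.
Molecular formula: C9H7NOS

C9H7NOS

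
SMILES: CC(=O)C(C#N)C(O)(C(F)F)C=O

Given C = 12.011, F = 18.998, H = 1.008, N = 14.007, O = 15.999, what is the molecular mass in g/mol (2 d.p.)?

191.13

Molecular formula: C7H7F2NO3.
M = 7×12.011 + 2×18.998 + 7×1.008 + 1×14.007 + 3×15.999 = 191.13 g/mol.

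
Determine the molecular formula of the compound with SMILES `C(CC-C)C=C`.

Heavy atoms from the SMILES: 6 C.
Implicit hydrogens by atom environment:
  4 × C: 2 H each → 8
  1 × C: 3 H
  1 × C: 1 H
  Total hydrogens = 12.
Molecular formula: C6H12

C6H12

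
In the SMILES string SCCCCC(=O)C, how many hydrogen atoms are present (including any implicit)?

Hydrogens are implicit in SMILES; fill each atom to its normal valence:
  4 × C: 2 H each → 8
  1 × C: 3 H
  1 × C: no H
  1 × O: no H
  1 × S: 1 H
  Total hydrogens = 12.

12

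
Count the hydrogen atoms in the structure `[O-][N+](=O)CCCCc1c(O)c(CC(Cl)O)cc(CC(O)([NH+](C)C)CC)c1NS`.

31

Hydrogens are implicit in SMILES; fill each atom to its normal valence:
  7 × C: 2 H each → 14
  5 × C (aromatic): no H
  3 × C: 3 H each → 9
  3 × O: 1 H each → 3
  1 × C (aromatic): 1 H
  1 × C: 1 H
  1 × C: no H
  1 × Cl: no H
  1 × N (charge +1): 1 H
  1 × N: 1 H
  1 × N (charge +1): no H
  1 × O: no H
  1 × O (charge -1): no H
  1 × S: 1 H
  Total hydrogens = 31.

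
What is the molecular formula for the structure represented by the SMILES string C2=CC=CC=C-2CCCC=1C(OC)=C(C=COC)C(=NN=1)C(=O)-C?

Heavy atoms from the SMILES: 19 C, 2 N, 3 O.
Implicit hydrogens by atom environment:
  5 × C (aromatic): 1 H each → 5
  5 × C (aromatic): no H
  3 × C: 3 H each → 9
  3 × C: 2 H each → 6
  3 × O: no H
  2 × C: 1 H each → 2
  2 × N (aromatic): no H
  1 × C: no H
  Total hydrogens = 22.
Molecular formula: C19H22N2O3

C19H22N2O3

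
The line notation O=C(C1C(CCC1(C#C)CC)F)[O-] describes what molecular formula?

C10H12FO2-

Heavy atoms from the SMILES: 10 C, 1 F, 2 O.
Implicit hydrogens by atom environment:
  3 × C: 2 H each → 6
  3 × C: 1 H each → 3
  3 × C: no H
  1 × C: 3 H
  1 × F: no H
  1 × O: no H
  1 × O (charge -1): no H
  Total hydrogens = 12.
Net charge -1.
Molecular formula: C10H12FO2-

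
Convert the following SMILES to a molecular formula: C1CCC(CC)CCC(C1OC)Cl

Heavy atoms from the SMILES: 11 C, 1 Cl, 1 O.
Implicit hydrogens by atom environment:
  6 × C: 2 H each → 12
  3 × C: 1 H each → 3
  2 × C: 3 H each → 6
  1 × Cl: no H
  1 × O: no H
  Total hydrogens = 21.
Molecular formula: C11H21ClO

C11H21ClO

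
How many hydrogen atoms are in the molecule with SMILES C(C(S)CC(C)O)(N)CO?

Hydrogens are implicit in SMILES; fill each atom to its normal valence:
  3 × C: 1 H each → 3
  2 × C: 2 H each → 4
  2 × O: 1 H each → 2
  1 × C: 3 H
  1 × N: 2 H
  1 × S: 1 H
  Total hydrogens = 15.

15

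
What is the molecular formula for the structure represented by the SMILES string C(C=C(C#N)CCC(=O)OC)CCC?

Heavy atoms from the SMILES: 11 C, 1 N, 2 O.
Implicit hydrogens by atom environment:
  5 × C: 2 H each → 10
  3 × C: no H
  2 × C: 3 H each → 6
  2 × O: no H
  1 × C: 1 H
  1 × N: no H
  Total hydrogens = 17.
Molecular formula: C11H17NO2

C11H17NO2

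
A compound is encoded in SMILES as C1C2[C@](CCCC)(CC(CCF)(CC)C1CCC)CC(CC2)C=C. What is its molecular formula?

C23H41F

Heavy atoms from the SMILES: 23 C, 1 F.
Implicit hydrogens by atom environment:
  14 × C: 2 H each → 28
  4 × C: 1 H each → 4
  3 × C: 3 H each → 9
  2 × C: no H
  1 × F: no H
  Total hydrogens = 41.
Molecular formula: C23H41F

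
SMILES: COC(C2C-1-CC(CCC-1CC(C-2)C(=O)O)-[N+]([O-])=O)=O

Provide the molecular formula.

C13H19NO6

Heavy atoms from the SMILES: 13 C, 1 N, 6 O.
Implicit hydrogens by atom environment:
  5 × C: 2 H each → 10
  5 × C: 1 H each → 5
  4 × O: no H
  2 × C: no H
  1 × C: 3 H
  1 × N (charge +1): no H
  1 × O: 1 H
  1 × O (charge -1): no H
  Total hydrogens = 19.
Molecular formula: C13H19NO6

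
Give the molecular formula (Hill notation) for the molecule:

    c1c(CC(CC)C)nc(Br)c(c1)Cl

Heavy atoms from the SMILES: 1 Br, 10 C, 1 Cl, 1 N.
Implicit hydrogens by atom environment:
  3 × C (aromatic): no H
  2 × C: 3 H each → 6
  2 × C: 2 H each → 4
  2 × C (aromatic): 1 H each → 2
  1 × Br: no H
  1 × C: 1 H
  1 × Cl: no H
  1 × N (aromatic): no H
  Total hydrogens = 13.
Molecular formula: C10H13BrClN

C10H13BrClN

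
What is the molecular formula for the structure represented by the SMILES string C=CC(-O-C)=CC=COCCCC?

Heavy atoms from the SMILES: 11 C, 2 O.
Implicit hydrogens by atom environment:
  4 × C: 2 H each → 8
  4 × C: 1 H each → 4
  2 × C: 3 H each → 6
  2 × O: no H
  1 × C: no H
  Total hydrogens = 18.
Molecular formula: C11H18O2

C11H18O2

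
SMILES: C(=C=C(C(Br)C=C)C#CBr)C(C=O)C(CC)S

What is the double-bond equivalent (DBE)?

6

Molecular formula from the SMILES: C13H14Br2OS.
DoU = (2C + 2 + N − H − X)/2 = (2·13 + 2 + 0 − 14 − 2)/2 = 12/2 = 6.
(Structurally: 0 ring(s) + 6 π bond(s) = 6.)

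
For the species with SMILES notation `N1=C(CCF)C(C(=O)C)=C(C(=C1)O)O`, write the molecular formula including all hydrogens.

C9H10FNO3

Heavy atoms from the SMILES: 9 C, 1 F, 1 N, 3 O.
Implicit hydrogens by atom environment:
  4 × C (aromatic): no H
  2 × C: 2 H each → 4
  2 × O: 1 H each → 2
  1 × C: 3 H
  1 × C (aromatic): 1 H
  1 × C: no H
  1 × F: no H
  1 × N (aromatic): no H
  1 × O: no H
  Total hydrogens = 10.
Molecular formula: C9H10FNO3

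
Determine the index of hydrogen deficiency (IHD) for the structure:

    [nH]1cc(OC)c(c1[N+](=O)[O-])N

Molecular formula from the SMILES: C5H7N3O3.
DoU = (2C + 2 + N − H − X)/2 = (2·5 + 2 + 3 − 7 − 0)/2 = 8/2 = 4.
(Structurally: 1 ring(s) + 3 π bond(s) = 4.)

4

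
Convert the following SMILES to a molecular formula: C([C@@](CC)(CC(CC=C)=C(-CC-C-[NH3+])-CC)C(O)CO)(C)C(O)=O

Heavy atoms from the SMILES: 19 C, 1 N, 4 O.
Implicit hydrogens by atom environment:
  9 × C: 2 H each → 18
  4 × C: no H
  3 × C: 3 H each → 9
  3 × C: 1 H each → 3
  3 × O: 1 H each → 3
  1 × N (charge +1): 3 H
  1 × O: no H
  Total hydrogens = 36.
Net charge +1.
Molecular formula: C19H36NO4+

C19H36NO4+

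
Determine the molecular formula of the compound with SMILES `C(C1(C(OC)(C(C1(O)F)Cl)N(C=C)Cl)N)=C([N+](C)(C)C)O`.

C12H21Cl2FN3O3+

Heavy atoms from the SMILES: 12 C, 2 Cl, 1 F, 3 N, 3 O.
Implicit hydrogens by atom environment:
  4 × C: 3 H each → 12
  4 × C: no H
  3 × C: 1 H each → 3
  2 × Cl: no H
  2 × O: 1 H each → 2
  1 × C: 2 H
  1 × F: no H
  1 × N: 2 H
  1 × N: no H
  1 × N (charge +1): no H
  1 × O: no H
  Total hydrogens = 21.
Net charge +1.
Molecular formula: C12H21Cl2FN3O3+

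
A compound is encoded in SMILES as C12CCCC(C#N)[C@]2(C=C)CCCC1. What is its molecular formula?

Heavy atoms from the SMILES: 13 C, 1 N.
Implicit hydrogens by atom environment:
  8 × C: 2 H each → 16
  3 × C: 1 H each → 3
  2 × C: no H
  1 × N: no H
  Total hydrogens = 19.
Molecular formula: C13H19N

C13H19N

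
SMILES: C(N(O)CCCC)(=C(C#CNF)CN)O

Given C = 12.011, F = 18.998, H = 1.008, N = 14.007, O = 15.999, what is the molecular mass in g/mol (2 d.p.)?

217.24

Molecular formula: C9H16FN3O2.
M = 9×12.011 + 1×18.998 + 16×1.008 + 3×14.007 + 2×15.999 = 217.24 g/mol.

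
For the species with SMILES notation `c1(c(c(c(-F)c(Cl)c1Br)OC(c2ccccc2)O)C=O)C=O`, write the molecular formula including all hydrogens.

C15H9BrClFO4

Heavy atoms from the SMILES: 1 Br, 15 C, 1 Cl, 1 F, 4 O.
Implicit hydrogens by atom environment:
  7 × C (aromatic): no H
  5 × C (aromatic): 1 H each → 5
  3 × C: 1 H each → 3
  3 × O: no H
  1 × Br: no H
  1 × Cl: no H
  1 × F: no H
  1 × O: 1 H
  Total hydrogens = 9.
Molecular formula: C15H9BrClFO4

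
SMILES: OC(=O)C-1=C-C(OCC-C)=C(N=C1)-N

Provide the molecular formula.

C9H12N2O3

Heavy atoms from the SMILES: 9 C, 2 N, 3 O.
Implicit hydrogens by atom environment:
  3 × C (aromatic): no H
  2 × C: 2 H each → 4
  2 × C (aromatic): 1 H each → 2
  2 × O: no H
  1 × C: 3 H
  1 × C: no H
  1 × N: 2 H
  1 × N (aromatic): no H
  1 × O: 1 H
  Total hydrogens = 12.
Molecular formula: C9H12N2O3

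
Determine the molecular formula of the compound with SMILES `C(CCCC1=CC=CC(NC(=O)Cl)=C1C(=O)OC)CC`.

Heavy atoms from the SMILES: 15 C, 1 Cl, 1 N, 3 O.
Implicit hydrogens by atom environment:
  5 × C: 2 H each → 10
  3 × C (aromatic): 1 H each → 3
  3 × C (aromatic): no H
  3 × O: no H
  2 × C: 3 H each → 6
  2 × C: no H
  1 × Cl: no H
  1 × N: 1 H
  Total hydrogens = 20.
Molecular formula: C15H20ClNO3

C15H20ClNO3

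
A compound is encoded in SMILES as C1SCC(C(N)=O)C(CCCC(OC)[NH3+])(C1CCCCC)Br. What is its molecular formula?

C16H32BrN2O2S+

Heavy atoms from the SMILES: 1 Br, 16 C, 2 N, 2 O, 1 S.
Implicit hydrogens by atom environment:
  9 × C: 2 H each → 18
  3 × C: 1 H each → 3
  2 × C: 3 H each → 6
  2 × C: no H
  2 × O: no H
  1 × Br: no H
  1 × N (charge +1): 3 H
  1 × N: 2 H
  1 × S: no H
  Total hydrogens = 32.
Net charge +1.
Molecular formula: C16H32BrN2O2S+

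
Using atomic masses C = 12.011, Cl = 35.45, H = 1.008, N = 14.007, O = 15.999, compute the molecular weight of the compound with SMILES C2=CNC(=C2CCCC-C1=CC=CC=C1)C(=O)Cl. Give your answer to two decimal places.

261.75

Molecular formula: C15H16ClNO.
M = 15×12.011 + 1×35.45 + 16×1.008 + 1×14.007 + 1×15.999 = 261.75 g/mol.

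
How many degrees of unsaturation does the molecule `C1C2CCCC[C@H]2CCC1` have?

Molecular formula from the SMILES: C10H18.
DoU = (2C + 2 + N − H − X)/2 = (2·10 + 2 + 0 − 18 − 0)/2 = 4/2 = 2.
(Structurally: 2 ring(s) + 0 π bond(s) = 2.)

2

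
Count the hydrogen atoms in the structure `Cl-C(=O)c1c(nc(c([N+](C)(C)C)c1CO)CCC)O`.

Hydrogens are implicit in SMILES; fill each atom to its normal valence:
  5 × C (aromatic): no H
  4 × C: 3 H each → 12
  3 × C: 2 H each → 6
  2 × O: 1 H each → 2
  1 × C: no H
  1 × Cl: no H
  1 × N (aromatic): no H
  1 × N (charge +1): no H
  1 × O: no H
  Total hydrogens = 20.

20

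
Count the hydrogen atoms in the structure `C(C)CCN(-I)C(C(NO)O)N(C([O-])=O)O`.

15

Hydrogens are implicit in SMILES; fill each atom to its normal valence:
  3 × C: 2 H each → 6
  3 × O: 1 H each → 3
  2 × C: 1 H each → 2
  2 × N: no H
  1 × C: 3 H
  1 × C: no H
  1 × I: no H
  1 × N: 1 H
  1 × O: no H
  1 × O (charge -1): no H
  Total hydrogens = 15.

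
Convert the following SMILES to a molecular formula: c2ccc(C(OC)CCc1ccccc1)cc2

Heavy atoms from the SMILES: 16 C, 1 O.
Implicit hydrogens by atom environment:
  10 × C (aromatic): 1 H each → 10
  2 × C: 2 H each → 4
  2 × C (aromatic): no H
  1 × C: 3 H
  1 × C: 1 H
  1 × O: no H
  Total hydrogens = 18.
Molecular formula: C16H18O

C16H18O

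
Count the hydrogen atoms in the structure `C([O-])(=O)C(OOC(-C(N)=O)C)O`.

8

Hydrogens are implicit in SMILES; fill each atom to its normal valence:
  4 × O: no H
  2 × C: 1 H each → 2
  2 × C: no H
  1 × C: 3 H
  1 × N: 2 H
  1 × O: 1 H
  1 × O (charge -1): no H
  Total hydrogens = 8.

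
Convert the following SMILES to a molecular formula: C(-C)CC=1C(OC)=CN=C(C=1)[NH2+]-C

Heavy atoms from the SMILES: 10 C, 2 N, 1 O.
Implicit hydrogens by atom environment:
  3 × C: 3 H each → 9
  3 × C (aromatic): no H
  2 × C: 2 H each → 4
  2 × C (aromatic): 1 H each → 2
  1 × N (charge +1): 2 H
  1 × N (aromatic): no H
  1 × O: no H
  Total hydrogens = 17.
Net charge +1.
Molecular formula: C10H17N2O+

C10H17N2O+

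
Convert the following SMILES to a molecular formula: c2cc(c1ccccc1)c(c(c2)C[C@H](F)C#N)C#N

C16H11FN2

Heavy atoms from the SMILES: 16 C, 1 F, 2 N.
Implicit hydrogens by atom environment:
  8 × C (aromatic): 1 H each → 8
  4 × C (aromatic): no H
  2 × C: no H
  2 × N: no H
  1 × C: 2 H
  1 × C: 1 H
  1 × F: no H
  Total hydrogens = 11.
Molecular formula: C16H11FN2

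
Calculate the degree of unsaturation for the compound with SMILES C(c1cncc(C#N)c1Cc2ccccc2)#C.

12

Molecular formula from the SMILES: C15H10N2.
DoU = (2C + 2 + N − H − X)/2 = (2·15 + 2 + 2 − 10 − 0)/2 = 24/2 = 12.
(Structurally: 2 ring(s) + 10 π bond(s) = 12.)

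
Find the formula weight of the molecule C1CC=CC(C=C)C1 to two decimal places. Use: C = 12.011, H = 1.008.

108.18

Molecular formula: C8H12.
M = 8×12.011 + 12×1.008 = 108.18 g/mol.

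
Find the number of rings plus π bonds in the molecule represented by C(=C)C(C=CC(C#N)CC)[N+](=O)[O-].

Molecular formula from the SMILES: C9H12N2O2.
DoU = (2C + 2 + N − H − X)/2 = (2·9 + 2 + 2 − 12 − 0)/2 = 10/2 = 5.
(Structurally: 0 ring(s) + 5 π bond(s) = 5.)

5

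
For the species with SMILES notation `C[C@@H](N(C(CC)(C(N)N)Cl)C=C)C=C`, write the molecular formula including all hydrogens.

Heavy atoms from the SMILES: 10 C, 1 Cl, 3 N.
Implicit hydrogens by atom environment:
  4 × C: 1 H each → 4
  3 × C: 2 H each → 6
  2 × C: 3 H each → 6
  2 × N: 2 H each → 4
  1 × C: no H
  1 × Cl: no H
  1 × N: no H
  Total hydrogens = 20.
Molecular formula: C10H20ClN3

C10H20ClN3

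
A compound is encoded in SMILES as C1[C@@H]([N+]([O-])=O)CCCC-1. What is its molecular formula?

Heavy atoms from the SMILES: 6 C, 1 N, 2 O.
Implicit hydrogens by atom environment:
  5 × C: 2 H each → 10
  1 × C: 1 H
  1 × N (charge +1): no H
  1 × O: no H
  1 × O (charge -1): no H
  Total hydrogens = 11.
Molecular formula: C6H11NO2

C6H11NO2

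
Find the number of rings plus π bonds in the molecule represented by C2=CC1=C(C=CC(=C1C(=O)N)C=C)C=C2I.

Molecular formula from the SMILES: C13H10INO.
DoU = (2C + 2 + N − H − X)/2 = (2·13 + 2 + 1 − 10 − 1)/2 = 18/2 = 9.
(Structurally: 2 ring(s) + 7 π bond(s) = 9.)

9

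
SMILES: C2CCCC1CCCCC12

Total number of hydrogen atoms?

Hydrogens are implicit in SMILES; fill each atom to its normal valence:
  8 × C: 2 H each → 16
  2 × C: 1 H each → 2
  Total hydrogens = 18.

18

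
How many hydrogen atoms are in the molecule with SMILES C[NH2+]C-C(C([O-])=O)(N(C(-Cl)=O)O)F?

8

Hydrogens are implicit in SMILES; fill each atom to its normal valence:
  3 × C: no H
  2 × O: no H
  1 × C: 3 H
  1 × C: 2 H
  1 × Cl: no H
  1 × F: no H
  1 × N (charge +1): 2 H
  1 × N: no H
  1 × O: 1 H
  1 × O (charge -1): no H
  Total hydrogens = 8.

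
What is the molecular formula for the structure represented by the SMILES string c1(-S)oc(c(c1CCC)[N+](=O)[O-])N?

Heavy atoms from the SMILES: 7 C, 2 N, 3 O, 1 S.
Implicit hydrogens by atom environment:
  4 × C (aromatic): no H
  2 × C: 2 H each → 4
  1 × C: 3 H
  1 × N: 2 H
  1 × N (charge +1): no H
  1 × O (aromatic): no H
  1 × O: no H
  1 × O (charge -1): no H
  1 × S: 1 H
  Total hydrogens = 10.
Molecular formula: C7H10N2O3S

C7H10N2O3S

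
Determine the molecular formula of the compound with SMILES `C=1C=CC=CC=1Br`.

C6H5Br

Heavy atoms from the SMILES: 1 Br, 6 C.
Implicit hydrogens by atom environment:
  5 × C (aromatic): 1 H each → 5
  1 × Br: no H
  1 × C (aromatic): no H
  Total hydrogens = 5.
Molecular formula: C6H5Br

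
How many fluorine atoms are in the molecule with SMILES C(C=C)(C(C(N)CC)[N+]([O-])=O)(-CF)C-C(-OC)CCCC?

The symbol for fluorine appears 1 time in the SMILES.

1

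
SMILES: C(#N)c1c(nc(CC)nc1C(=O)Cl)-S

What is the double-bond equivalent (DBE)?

Molecular formula from the SMILES: C8H6ClN3OS.
DoU = (2C + 2 + N − H − X)/2 = (2·8 + 2 + 3 − 6 − 1)/2 = 14/2 = 7.
(Structurally: 1 ring(s) + 6 π bond(s) = 7.)

7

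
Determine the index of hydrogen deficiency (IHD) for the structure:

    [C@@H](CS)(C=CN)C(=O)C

Molecular formula from the SMILES: C6H11NOS.
DoU = (2C + 2 + N − H − X)/2 = (2·6 + 2 + 1 − 11 − 0)/2 = 4/2 = 2.
(Structurally: 0 ring(s) + 2 π bond(s) = 2.)

2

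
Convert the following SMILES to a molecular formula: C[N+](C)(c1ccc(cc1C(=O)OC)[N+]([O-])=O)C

Heavy atoms from the SMILES: 11 C, 2 N, 4 O.
Implicit hydrogens by atom environment:
  4 × C: 3 H each → 12
  3 × C (aromatic): 1 H each → 3
  3 × C (aromatic): no H
  3 × O: no H
  2 × N (charge +1): no H
  1 × C: no H
  1 × O (charge -1): no H
  Total hydrogens = 15.
Net charge +1.
Molecular formula: C11H15N2O4+

C11H15N2O4+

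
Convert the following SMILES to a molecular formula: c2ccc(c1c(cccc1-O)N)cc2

Heavy atoms from the SMILES: 12 C, 1 N, 1 O.
Implicit hydrogens by atom environment:
  8 × C (aromatic): 1 H each → 8
  4 × C (aromatic): no H
  1 × N: 2 H
  1 × O: 1 H
  Total hydrogens = 11.
Molecular formula: C12H11NO

C12H11NO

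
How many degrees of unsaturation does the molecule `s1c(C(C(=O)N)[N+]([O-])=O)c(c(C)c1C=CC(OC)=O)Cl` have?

7

Molecular formula from the SMILES: C11H11ClN2O5S.
DoU = (2C + 2 + N − H − X)/2 = (2·11 + 2 + 2 − 11 − 1)/2 = 14/2 = 7.
(Structurally: 1 ring(s) + 6 π bond(s) = 7.)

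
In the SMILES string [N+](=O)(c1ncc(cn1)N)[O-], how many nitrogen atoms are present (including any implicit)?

4

The symbol for nitrogen appears 4 times in the SMILES.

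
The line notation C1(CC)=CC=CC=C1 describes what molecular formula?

C8H10

Heavy atoms from the SMILES: 8 C.
Implicit hydrogens by atom environment:
  5 × C (aromatic): 1 H each → 5
  1 × C: 3 H
  1 × C: 2 H
  1 × C (aromatic): no H
  Total hydrogens = 10.
Molecular formula: C8H10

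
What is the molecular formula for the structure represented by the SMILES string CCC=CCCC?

C7H14

Heavy atoms from the SMILES: 7 C.
Implicit hydrogens by atom environment:
  3 × C: 2 H each → 6
  2 × C: 3 H each → 6
  2 × C: 1 H each → 2
  Total hydrogens = 14.
Molecular formula: C7H14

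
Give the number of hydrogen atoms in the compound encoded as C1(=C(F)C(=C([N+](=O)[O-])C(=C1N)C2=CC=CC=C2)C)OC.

13

Hydrogens are implicit in SMILES; fill each atom to its normal valence:
  7 × C (aromatic): no H
  5 × C (aromatic): 1 H each → 5
  2 × C: 3 H each → 6
  2 × O: no H
  1 × F: no H
  1 × N: 2 H
  1 × N (charge +1): no H
  1 × O (charge -1): no H
  Total hydrogens = 13.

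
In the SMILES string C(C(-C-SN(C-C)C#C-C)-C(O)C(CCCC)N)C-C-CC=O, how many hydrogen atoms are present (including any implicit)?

34

Hydrogens are implicit in SMILES; fill each atom to its normal valence:
  9 × C: 2 H each → 18
  4 × C: 1 H each → 4
  3 × C: 3 H each → 9
  2 × C: no H
  1 × N: 2 H
  1 × N: no H
  1 × O: 1 H
  1 × O: no H
  1 × S: no H
  Total hydrogens = 34.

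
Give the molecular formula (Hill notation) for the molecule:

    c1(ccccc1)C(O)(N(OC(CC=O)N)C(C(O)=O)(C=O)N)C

Heavy atoms from the SMILES: 14 C, 3 N, 6 O.
Implicit hydrogens by atom environment:
  5 × C (aromatic): 1 H each → 5
  4 × O: no H
  3 × C: 1 H each → 3
  3 × C: no H
  2 × N: 2 H each → 4
  2 × O: 1 H each → 2
  1 × C: 3 H
  1 × C: 2 H
  1 × C (aromatic): no H
  1 × N: no H
  Total hydrogens = 19.
Molecular formula: C14H19N3O6

C14H19N3O6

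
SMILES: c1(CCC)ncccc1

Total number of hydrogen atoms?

Hydrogens are implicit in SMILES; fill each atom to its normal valence:
  4 × C (aromatic): 1 H each → 4
  2 × C: 2 H each → 4
  1 × C: 3 H
  1 × C (aromatic): no H
  1 × N (aromatic): no H
  Total hydrogens = 11.

11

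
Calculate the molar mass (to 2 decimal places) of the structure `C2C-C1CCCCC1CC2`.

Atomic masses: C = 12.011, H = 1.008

138.25

Molecular formula: C10H18.
M = 10×12.011 + 18×1.008 = 138.25 g/mol.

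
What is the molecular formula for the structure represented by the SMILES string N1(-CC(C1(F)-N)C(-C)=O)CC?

C7H13FN2O

Heavy atoms from the SMILES: 7 C, 1 F, 2 N, 1 O.
Implicit hydrogens by atom environment:
  2 × C: 3 H each → 6
  2 × C: 2 H each → 4
  2 × C: no H
  1 × C: 1 H
  1 × F: no H
  1 × N: 2 H
  1 × N: no H
  1 × O: no H
  Total hydrogens = 13.
Molecular formula: C7H13FN2O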